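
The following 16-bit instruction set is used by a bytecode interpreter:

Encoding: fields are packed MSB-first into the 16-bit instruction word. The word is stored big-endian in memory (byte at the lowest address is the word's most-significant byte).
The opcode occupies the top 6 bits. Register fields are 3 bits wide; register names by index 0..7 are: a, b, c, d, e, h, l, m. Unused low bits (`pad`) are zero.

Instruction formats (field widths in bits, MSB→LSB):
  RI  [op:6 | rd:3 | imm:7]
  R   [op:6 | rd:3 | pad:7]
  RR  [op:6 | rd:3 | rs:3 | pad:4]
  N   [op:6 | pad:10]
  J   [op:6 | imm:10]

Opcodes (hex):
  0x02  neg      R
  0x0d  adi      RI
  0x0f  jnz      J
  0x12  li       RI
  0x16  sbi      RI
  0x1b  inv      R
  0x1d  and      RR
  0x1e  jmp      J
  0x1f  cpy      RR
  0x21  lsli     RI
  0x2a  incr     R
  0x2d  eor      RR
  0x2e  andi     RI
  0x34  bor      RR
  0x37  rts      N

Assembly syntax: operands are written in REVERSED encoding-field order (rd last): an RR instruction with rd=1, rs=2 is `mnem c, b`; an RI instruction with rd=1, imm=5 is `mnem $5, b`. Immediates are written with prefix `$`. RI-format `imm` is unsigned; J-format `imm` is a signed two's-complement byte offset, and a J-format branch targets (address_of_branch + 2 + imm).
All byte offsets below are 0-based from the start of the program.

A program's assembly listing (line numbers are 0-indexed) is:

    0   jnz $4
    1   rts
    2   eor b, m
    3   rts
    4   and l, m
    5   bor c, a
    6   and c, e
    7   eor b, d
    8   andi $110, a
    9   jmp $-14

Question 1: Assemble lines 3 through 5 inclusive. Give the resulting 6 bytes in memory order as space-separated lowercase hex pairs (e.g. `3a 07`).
3. rts fields op=0x37:6|pad=0:10 → word dc00h → dc 00
4. and fields op=0x1d:6|rd=7:3|rs=6:3|pad=0:4 → word 77e0h → 77 e0
5. bor fields op=0x34:6|rd=0:3|rs=2:3|pad=0:4 → word d020h → d0 20

dc 00 77 e0 d0 20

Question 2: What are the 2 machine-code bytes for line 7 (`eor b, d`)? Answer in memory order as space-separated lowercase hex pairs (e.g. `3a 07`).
line 7 (eor): pack op=0x2d:6|rd=3:3|rs=1:3|pad=0:4 = 0xb590; big→ b5 90

b5 90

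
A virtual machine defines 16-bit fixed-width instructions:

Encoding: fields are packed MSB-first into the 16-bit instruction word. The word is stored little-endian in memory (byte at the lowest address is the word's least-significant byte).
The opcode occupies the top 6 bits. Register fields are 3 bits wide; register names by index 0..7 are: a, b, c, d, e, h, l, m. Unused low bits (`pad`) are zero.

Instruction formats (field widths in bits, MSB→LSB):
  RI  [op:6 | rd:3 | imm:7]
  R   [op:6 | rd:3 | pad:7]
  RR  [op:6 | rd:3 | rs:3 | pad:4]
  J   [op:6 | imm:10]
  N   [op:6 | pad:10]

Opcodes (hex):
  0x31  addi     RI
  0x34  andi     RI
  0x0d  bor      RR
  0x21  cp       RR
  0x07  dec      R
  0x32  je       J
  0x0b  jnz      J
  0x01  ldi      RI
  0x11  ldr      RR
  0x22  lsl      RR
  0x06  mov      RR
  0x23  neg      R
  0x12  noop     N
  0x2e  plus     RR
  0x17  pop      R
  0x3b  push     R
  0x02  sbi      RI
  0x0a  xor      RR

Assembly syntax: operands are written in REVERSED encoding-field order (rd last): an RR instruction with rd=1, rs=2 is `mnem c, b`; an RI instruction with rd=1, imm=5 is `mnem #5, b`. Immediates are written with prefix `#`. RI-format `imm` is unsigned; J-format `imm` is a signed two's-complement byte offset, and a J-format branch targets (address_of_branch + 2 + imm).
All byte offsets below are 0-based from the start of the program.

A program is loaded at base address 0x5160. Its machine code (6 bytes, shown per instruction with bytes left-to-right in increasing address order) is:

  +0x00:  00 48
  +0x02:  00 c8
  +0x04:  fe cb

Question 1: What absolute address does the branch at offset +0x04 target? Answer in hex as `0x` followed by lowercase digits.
[04] fe cb → 0xcbfe
  op=0xcbfe>>10=0x32 ⇒ je (J)
  imm@[9:0]=0x3fe (s10→-2) ⇒ #-2
  target = base 0x5160 + off 0x04 + 2 + imm -2 = 0x5164

0x5164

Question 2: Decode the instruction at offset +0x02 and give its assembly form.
[02] 00 c8 → 0xc800
  top 6b → 0x32 → je [J]
  imm@[9:0]=0x0 ⇒ #0

je #0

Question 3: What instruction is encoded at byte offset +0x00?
off 0x00: read 00 48 as little → 0x4800
  op=0x4800>>10=0x12 ⇒ noop (N)

noop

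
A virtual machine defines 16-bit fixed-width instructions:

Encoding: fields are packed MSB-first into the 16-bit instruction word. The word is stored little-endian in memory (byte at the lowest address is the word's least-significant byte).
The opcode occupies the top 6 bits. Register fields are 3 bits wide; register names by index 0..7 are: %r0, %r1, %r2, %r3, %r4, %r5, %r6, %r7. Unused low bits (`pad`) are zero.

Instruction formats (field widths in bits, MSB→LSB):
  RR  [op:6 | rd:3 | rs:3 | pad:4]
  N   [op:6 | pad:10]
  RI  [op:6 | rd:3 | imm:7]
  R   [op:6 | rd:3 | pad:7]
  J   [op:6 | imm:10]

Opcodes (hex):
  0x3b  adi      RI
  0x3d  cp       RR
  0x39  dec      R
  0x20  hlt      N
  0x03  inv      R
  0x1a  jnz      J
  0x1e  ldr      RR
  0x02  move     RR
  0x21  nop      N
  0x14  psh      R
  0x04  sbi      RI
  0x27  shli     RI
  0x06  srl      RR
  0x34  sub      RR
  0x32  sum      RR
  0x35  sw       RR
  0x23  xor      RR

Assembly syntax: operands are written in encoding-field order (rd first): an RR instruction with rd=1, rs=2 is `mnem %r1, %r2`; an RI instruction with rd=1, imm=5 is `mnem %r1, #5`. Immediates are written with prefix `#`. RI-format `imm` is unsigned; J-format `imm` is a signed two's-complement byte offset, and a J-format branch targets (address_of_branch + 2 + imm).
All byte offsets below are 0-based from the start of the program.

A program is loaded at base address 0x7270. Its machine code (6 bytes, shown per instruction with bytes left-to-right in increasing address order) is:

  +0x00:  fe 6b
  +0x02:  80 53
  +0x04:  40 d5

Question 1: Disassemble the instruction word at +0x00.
jnz #-2

+0x00: fe 6b ⇒ word 0x6bfe (little)
  top 6b → 0x1a → jnz [J]
  imm@[9:0]=0x3fe (s10→-2) ⇒ #-2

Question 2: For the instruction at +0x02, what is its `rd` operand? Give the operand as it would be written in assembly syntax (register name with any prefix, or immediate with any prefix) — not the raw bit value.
%r7

@+02  little-endian(80 53) = 0x5380
  opcode bits[15:10]=0x14: psh/R
  rd: (w>>7)&0x7=0x7 → %r7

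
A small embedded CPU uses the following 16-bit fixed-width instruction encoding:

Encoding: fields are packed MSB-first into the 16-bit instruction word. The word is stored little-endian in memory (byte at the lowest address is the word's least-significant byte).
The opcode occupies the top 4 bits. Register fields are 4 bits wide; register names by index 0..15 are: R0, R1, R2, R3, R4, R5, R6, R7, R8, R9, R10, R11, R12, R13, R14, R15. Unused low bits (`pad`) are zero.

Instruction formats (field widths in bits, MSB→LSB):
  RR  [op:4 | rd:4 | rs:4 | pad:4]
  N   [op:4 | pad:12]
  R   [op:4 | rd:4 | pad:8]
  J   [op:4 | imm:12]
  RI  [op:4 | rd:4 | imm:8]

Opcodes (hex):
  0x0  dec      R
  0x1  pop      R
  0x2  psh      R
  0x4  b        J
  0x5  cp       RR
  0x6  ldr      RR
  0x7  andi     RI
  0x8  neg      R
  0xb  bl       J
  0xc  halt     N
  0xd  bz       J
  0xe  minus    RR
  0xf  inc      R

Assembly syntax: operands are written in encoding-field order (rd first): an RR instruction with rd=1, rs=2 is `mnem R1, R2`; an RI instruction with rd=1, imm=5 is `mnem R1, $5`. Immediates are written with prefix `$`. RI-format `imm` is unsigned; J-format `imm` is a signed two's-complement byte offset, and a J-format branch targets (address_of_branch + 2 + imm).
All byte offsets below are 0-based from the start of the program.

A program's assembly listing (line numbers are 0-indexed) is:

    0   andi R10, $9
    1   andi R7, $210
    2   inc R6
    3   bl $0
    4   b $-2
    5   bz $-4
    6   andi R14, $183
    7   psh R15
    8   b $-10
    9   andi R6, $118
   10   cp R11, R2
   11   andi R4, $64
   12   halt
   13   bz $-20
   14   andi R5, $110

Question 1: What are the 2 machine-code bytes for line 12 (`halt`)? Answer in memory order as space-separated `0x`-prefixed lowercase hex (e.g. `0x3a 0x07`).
0x00 0xc0

12. halt fields op=0xc:4|pad=0:12 → word c000h → 00 c0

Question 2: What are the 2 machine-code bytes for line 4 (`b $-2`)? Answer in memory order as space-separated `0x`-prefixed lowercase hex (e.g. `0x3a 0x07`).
line 4 (b): pack op=0x4:4|imm=-2:12 = 0x4ffe; little→ fe 4f

0xfe 0x4f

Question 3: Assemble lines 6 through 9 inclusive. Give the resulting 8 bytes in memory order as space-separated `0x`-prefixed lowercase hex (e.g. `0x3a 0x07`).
line 6 (andi): pack op=0x7:4|rd=14:4|imm=183:8 = 0x7eb7; little→ b7 7e
line 7 (psh): pack op=0x2:4|rd=15:4|pad=0:8 = 0x2f00; little→ 00 2f
line 8 (b): pack op=0x4:4|imm=-10:12 = 0x4ff6; little→ f6 4f
line 9 (andi): pack op=0x7:4|rd=6:4|imm=118:8 = 0x7676; little→ 76 76

0xb7 0x7e 0x00 0x2f 0xf6 0x4f 0x76 0x76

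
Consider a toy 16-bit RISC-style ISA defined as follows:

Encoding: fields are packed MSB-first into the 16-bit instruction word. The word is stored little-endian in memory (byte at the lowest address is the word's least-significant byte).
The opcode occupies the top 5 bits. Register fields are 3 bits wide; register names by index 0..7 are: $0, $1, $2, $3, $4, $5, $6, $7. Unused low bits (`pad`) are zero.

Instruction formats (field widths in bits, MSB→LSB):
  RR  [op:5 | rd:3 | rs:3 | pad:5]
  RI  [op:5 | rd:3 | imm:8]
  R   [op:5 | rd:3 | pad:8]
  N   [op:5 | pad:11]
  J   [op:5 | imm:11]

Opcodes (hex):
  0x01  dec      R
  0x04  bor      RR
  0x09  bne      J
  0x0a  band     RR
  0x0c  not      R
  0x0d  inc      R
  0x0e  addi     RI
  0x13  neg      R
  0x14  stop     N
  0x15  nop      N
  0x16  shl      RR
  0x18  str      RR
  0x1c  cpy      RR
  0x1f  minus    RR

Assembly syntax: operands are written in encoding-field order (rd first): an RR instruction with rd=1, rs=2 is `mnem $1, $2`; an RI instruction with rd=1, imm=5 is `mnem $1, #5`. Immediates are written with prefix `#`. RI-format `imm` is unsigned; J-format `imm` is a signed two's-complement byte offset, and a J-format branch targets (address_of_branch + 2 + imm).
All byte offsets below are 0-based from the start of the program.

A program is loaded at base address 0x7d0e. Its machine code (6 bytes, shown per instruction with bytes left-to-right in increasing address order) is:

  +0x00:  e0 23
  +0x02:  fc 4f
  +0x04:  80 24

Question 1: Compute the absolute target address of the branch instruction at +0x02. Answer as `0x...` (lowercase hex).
0x7d0e

@+02  little-endian(fc 4f) = 0x4ffc
  top 5b → 0x9 → bne [J]
  imm: (w>>0)&0x7ff=0x7fc (s11→-4) → #-4
  target = base 0x7d0e + off 0x02 + 2 + imm -4 = 0x7d0e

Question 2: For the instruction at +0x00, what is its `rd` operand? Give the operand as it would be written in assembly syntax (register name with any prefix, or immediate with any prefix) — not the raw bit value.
+0x00: e0 23 ⇒ word 0x23e0 (little)
  op=0x23e0>>11=0x4 ⇒ bor (RR)
  [10:8] rd=3 = $3
  [7:5] rs=7 = $7

$3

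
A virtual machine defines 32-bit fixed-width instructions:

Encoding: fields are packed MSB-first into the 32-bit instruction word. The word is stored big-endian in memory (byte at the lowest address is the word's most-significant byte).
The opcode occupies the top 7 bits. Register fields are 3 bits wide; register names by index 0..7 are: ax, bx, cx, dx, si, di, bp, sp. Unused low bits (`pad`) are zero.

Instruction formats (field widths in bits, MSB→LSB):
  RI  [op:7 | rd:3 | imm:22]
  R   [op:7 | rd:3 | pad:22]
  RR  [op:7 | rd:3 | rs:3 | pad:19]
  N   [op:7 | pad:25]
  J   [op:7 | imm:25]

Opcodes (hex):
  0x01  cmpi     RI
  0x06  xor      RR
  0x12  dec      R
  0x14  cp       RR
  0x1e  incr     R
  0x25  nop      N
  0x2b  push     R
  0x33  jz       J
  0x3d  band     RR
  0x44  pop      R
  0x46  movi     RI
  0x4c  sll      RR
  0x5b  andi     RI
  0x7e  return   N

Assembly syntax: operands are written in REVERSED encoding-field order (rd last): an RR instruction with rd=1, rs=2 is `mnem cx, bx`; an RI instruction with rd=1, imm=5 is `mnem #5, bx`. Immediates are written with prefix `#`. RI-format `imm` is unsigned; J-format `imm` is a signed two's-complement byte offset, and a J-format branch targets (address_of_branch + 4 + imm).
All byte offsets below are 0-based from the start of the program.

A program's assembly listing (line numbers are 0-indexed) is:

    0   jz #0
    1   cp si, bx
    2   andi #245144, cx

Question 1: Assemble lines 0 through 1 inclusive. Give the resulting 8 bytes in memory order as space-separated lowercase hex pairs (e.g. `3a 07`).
66 00 00 00 28 60 00 00

line 0 (jz): pack op=0x33:7|imm=0:25 = 0x66000000; big→ 66 00 00 00
line 1 (cp): pack op=0x14:7|rd=1:3|rs=4:3|pad=0:19 = 0x28600000; big→ 28 60 00 00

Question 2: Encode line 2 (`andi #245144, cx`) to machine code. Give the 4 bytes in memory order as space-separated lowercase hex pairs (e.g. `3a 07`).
line 2 (andi): pack op=0x5b:7|rd=2:3|imm=245144:22 = 0xb683bd98; big→ b6 83 bd 98

b6 83 bd 98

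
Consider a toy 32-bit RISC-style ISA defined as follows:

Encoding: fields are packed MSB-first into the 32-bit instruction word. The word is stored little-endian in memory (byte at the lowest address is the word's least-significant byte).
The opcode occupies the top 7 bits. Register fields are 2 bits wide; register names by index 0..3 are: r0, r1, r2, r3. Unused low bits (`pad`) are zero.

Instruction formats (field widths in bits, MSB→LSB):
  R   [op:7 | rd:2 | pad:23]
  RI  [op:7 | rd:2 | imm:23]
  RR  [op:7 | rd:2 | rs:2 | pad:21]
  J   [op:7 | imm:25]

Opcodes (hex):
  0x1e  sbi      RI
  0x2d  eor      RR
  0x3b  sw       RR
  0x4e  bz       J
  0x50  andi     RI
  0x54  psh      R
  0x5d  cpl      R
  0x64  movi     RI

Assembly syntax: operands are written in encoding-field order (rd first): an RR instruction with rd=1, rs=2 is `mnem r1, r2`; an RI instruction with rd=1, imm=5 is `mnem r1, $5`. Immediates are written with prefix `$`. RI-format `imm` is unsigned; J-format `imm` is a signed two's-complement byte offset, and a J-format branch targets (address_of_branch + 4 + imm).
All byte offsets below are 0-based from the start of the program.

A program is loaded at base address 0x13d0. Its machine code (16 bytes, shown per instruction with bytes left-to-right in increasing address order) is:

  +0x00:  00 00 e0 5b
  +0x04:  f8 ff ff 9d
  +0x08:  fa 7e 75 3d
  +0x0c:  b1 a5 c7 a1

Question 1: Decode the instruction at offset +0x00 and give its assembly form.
eor r3, r3

@+00  little-endian(00 00 e0 5b) = 0x5be00000
  opcode bits[31:25]=0x2d: eor/RR
  rd@[24:23]=0x3 ⇒ r3
  rs@[22:21]=0x3 ⇒ r3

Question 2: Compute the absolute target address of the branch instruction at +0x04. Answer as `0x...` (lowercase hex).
+0x04: f8 ff ff 9d ⇒ word 0x9dfffff8 (little)
  op=0x9dfffff8>>25=0x4e ⇒ bz (J)
  imm: (w>>0)&0x1ffffff=0x1fffff8 (s25→-8) → $-8
  target = base 0x13d0 + off 0x04 + 4 + imm -8 = 0x13d0

0x13d0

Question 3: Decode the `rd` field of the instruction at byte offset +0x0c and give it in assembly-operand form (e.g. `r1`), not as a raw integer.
@+0c  little-endian(b1 a5 c7 a1) = 0xa1c7a5b1
  opcode bits[31:25]=0x50: andi/RI
  rd@[24:23]=0x3 ⇒ r3
  imm@[22:0]=0x47a5b1 ⇒ $4695473

r3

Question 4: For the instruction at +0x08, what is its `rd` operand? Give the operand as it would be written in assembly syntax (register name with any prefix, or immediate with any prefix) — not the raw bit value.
+0x08: fa 7e 75 3d ⇒ word 0x3d757efa (little)
  op=0x3d757efa>>25=0x1e ⇒ sbi (RI)
  rd: (w>>23)&0x3=0x2 → r2
  imm: (w>>0)&0x7fffff=0x757efa → $7700218

r2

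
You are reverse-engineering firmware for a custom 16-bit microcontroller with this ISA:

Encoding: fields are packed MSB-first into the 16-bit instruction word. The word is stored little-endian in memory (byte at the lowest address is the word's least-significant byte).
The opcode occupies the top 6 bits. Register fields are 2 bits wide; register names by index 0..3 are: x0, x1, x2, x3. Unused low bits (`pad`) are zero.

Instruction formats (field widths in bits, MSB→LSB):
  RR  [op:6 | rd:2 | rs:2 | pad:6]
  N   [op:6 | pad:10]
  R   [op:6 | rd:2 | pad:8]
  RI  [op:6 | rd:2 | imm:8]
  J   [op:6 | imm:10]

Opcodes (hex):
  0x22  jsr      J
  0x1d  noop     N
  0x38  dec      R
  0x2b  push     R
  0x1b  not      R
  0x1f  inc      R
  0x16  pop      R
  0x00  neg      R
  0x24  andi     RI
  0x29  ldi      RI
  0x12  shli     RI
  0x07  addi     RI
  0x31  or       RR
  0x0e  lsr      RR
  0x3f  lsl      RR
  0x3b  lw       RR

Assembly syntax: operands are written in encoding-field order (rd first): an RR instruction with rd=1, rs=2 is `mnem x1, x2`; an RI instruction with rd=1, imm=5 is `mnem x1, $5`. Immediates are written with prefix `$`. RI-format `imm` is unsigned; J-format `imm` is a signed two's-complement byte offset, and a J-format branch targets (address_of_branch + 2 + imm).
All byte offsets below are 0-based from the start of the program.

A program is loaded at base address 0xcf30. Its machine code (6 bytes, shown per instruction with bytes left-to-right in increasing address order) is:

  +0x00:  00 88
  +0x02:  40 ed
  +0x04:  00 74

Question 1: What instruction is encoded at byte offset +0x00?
[00] 00 88 → 0x8800
  op=0x8800>>10=0x22 ⇒ jsr (J)
  imm: (w>>0)&0x3ff=0x0 → $0

jsr $0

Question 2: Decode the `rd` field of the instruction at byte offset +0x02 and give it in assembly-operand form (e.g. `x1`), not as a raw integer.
x1

@+02  little-endian(40 ed) = 0xed40
  opcode bits[15:10]=0x3b: lw/RR
  rd@[9:8]=0x1 ⇒ x1
  rs@[7:6]=0x1 ⇒ x1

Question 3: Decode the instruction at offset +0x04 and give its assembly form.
@+04  little-endian(00 74) = 0x7400
  top 6b → 0x1d → noop [N]

noop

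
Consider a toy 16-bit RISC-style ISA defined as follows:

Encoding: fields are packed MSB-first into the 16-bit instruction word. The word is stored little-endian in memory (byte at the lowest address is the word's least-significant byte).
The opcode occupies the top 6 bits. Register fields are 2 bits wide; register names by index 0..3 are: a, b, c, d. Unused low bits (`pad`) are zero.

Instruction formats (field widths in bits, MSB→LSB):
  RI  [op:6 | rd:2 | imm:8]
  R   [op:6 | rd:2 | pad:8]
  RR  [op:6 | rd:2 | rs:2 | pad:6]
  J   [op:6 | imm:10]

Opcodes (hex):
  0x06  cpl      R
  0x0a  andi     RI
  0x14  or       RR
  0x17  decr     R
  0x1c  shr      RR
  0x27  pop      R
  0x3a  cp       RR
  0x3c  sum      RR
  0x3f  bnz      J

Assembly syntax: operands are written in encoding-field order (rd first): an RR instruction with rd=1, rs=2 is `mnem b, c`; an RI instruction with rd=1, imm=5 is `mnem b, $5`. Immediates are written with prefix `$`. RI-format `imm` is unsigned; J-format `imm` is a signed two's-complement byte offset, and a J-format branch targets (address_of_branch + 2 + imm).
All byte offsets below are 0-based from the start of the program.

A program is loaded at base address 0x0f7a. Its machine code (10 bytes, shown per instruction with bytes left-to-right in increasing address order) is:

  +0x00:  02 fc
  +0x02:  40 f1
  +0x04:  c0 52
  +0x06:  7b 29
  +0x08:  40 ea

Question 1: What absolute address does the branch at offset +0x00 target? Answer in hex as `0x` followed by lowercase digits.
off 0x00: read 02 fc as little → 0xfc02
  opcode bits[15:10]=0x3f: bnz/J
  imm: (w>>0)&0x3ff=0x2 → $2
  target = base 0x0f7a + off 0x00 + 2 + imm 2 = 0x0f7e

0x0f7e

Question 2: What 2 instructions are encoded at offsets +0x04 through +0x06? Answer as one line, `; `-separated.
[04] c0 52 → 0x52c0
  op=0x52c0>>10=0x14 ⇒ or (RR)
  rd: (w>>8)&0x3=0x2 → c
  rs: (w>>6)&0x3=0x3 → d
[06] 7b 29 → 0x297b
  op=0x297b>>10=0xa ⇒ andi (RI)
  rd: (w>>8)&0x3=0x1 → b
  imm: (w>>0)&0xff=0x7b → $123

or c, d; andi b, $123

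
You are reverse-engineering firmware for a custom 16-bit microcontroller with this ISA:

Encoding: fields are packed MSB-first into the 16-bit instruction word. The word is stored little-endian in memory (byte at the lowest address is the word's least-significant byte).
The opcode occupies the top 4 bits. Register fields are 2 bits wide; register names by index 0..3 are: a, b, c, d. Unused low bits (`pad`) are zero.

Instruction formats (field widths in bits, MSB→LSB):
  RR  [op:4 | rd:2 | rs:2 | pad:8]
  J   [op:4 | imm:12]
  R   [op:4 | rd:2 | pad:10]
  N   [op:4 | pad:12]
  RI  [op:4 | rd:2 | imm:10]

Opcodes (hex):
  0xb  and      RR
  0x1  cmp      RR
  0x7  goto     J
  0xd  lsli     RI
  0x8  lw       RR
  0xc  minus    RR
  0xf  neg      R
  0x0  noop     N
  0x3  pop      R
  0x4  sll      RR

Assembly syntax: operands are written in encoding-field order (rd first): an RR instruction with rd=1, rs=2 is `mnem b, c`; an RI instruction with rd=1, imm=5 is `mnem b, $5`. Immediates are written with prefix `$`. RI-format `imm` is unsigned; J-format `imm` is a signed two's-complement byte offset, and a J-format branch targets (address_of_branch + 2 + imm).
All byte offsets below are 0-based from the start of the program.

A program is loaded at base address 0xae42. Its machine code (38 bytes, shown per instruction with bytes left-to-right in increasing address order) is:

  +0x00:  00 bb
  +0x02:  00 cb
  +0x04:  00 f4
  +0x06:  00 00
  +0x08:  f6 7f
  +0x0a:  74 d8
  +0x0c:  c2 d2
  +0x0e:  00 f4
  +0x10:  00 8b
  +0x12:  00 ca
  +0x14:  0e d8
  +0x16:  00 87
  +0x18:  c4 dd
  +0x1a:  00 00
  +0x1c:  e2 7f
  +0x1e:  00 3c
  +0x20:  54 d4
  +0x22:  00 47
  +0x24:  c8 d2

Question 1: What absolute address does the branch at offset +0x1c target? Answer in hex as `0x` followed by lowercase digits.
@+1c  little-endian(e2 7f) = 0x7fe2
  top 4b → 0x7 → goto [J]
  imm@[11:0]=0xfe2 (s12→-30) ⇒ $-30
  target = base 0xae42 + off 0x1c + 2 + imm -30 = 0xae42

0xae42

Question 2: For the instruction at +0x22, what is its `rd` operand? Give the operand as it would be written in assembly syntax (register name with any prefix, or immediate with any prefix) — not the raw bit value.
b

+0x22: 00 47 ⇒ word 0x4700 (little)
  opcode bits[15:12]=0x4: sll/RR
  rd@[11:10]=0x1 ⇒ b
  rs@[9:8]=0x3 ⇒ d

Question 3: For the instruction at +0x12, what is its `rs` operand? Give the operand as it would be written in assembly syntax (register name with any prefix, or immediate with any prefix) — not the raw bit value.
off 0x12: read 00 ca as little → 0xca00
  op=0xca00>>12=0xc ⇒ minus (RR)
  [11:10] rd=2 = c
  [9:8] rs=2 = c

c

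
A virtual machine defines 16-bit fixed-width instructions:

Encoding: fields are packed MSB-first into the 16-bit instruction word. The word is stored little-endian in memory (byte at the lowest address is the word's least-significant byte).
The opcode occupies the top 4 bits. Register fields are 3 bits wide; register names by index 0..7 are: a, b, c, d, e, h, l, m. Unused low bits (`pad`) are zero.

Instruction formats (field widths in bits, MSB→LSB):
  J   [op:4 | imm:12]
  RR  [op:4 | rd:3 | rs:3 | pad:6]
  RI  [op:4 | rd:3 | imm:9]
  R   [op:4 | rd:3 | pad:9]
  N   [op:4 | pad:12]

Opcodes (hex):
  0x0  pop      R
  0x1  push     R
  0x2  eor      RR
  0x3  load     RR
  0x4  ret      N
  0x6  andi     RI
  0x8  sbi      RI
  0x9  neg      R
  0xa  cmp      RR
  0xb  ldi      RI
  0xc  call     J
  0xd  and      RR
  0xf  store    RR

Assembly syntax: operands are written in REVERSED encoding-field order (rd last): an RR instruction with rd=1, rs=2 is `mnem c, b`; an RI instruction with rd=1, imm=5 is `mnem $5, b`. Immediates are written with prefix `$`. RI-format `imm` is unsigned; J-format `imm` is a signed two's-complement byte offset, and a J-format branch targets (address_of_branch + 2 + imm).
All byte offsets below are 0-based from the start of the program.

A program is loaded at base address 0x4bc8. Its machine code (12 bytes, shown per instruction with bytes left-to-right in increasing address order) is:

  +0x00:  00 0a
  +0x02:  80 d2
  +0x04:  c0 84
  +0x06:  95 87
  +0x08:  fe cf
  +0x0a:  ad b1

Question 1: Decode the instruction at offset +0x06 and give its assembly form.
off 0x06: read 95 87 as little → 0x8795
  op=0x8795>>12=0x8 ⇒ sbi (RI)
  rd@[11:9]=0x3 ⇒ d
  imm@[8:0]=0x195 ⇒ $405

sbi $405, d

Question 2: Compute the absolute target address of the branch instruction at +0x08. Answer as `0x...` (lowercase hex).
0x4bd0

+0x08: fe cf ⇒ word 0xcffe (little)
  opcode bits[15:12]=0xc: call/J
  [11:0] imm=4094 (s12→-2) = $-2
  target = base 0x4bc8 + off 0x08 + 2 + imm -2 = 0x4bd0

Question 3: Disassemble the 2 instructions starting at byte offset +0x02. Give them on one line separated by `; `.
and c, b; sbi $192, c

+0x02: 80 d2 ⇒ word 0xd280 (little)
  op=0xd280>>12=0xd ⇒ and (RR)
  rd: (w>>9)&0x7=0x1 → b
  rs: (w>>6)&0x7=0x2 → c
+0x04: c0 84 ⇒ word 0x84c0 (little)
  op=0x84c0>>12=0x8 ⇒ sbi (RI)
  rd: (w>>9)&0x7=0x2 → c
  imm: (w>>0)&0x1ff=0xc0 → $192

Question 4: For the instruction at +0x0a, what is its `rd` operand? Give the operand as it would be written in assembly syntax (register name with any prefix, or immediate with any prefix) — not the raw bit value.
@+0a  little-endian(ad b1) = 0xb1ad
  top 4b → 0xb → ldi [RI]
  rd: (w>>9)&0x7=0x0 → a
  imm: (w>>0)&0x1ff=0x1ad → $429

a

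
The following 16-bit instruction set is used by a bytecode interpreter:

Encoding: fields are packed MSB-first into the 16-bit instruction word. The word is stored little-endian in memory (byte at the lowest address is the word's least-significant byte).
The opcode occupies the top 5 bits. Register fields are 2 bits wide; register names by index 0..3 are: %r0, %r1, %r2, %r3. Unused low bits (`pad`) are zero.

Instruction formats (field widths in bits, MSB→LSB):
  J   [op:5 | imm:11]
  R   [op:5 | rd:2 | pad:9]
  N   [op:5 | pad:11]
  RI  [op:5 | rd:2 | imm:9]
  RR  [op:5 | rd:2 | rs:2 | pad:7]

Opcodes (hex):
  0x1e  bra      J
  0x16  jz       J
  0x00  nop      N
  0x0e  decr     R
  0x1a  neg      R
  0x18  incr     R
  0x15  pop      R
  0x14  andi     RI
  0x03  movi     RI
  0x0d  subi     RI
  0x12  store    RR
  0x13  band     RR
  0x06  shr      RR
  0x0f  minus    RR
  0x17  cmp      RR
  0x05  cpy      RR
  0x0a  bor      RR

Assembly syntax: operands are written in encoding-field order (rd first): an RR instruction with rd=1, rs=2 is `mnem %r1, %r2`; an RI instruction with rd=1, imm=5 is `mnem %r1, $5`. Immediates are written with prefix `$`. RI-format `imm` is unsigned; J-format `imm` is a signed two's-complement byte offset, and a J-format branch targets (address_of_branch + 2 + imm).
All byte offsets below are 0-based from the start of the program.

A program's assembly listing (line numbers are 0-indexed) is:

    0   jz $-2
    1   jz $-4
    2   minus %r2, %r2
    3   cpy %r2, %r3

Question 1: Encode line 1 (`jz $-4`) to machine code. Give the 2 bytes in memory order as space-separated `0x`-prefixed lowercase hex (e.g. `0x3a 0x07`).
L1: jz op=0x16:5|imm=-4:11 ⇒ 0xb7fc ⇒ little fc b7

0xfc 0xb7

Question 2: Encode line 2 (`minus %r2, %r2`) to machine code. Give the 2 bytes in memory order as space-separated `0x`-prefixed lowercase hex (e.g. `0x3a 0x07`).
line 2 (minus): pack op=0xf:5|rd=2:2|rs=2:2|pad=0:7 = 0x7d00; little→ 00 7d

0x00 0x7d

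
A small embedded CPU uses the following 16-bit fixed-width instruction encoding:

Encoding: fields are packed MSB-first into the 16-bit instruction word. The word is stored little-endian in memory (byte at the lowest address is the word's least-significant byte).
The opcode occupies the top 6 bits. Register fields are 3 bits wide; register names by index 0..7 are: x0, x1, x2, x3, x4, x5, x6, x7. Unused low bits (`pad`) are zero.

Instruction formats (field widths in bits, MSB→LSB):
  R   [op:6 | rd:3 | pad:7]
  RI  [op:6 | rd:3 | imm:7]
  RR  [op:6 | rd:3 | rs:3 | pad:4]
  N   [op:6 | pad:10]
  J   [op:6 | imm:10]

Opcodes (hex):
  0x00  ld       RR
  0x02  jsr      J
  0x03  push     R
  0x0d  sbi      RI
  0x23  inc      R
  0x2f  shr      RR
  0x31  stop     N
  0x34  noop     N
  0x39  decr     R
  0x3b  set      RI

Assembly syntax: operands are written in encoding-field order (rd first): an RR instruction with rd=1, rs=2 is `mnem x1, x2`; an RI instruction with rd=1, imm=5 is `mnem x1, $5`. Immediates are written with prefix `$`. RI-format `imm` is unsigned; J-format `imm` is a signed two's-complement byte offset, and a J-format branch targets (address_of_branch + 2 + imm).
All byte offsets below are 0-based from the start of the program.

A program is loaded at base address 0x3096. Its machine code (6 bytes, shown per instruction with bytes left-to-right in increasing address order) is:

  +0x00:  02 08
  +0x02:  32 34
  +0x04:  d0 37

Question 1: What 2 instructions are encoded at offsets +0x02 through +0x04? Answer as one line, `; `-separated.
sbi x0, $50; sbi x7, $80

+0x02: 32 34 ⇒ word 0x3432 (little)
  opcode bits[15:10]=0xd: sbi/RI
  rd: (w>>7)&0x7=0x0 → x0
  imm: (w>>0)&0x7f=0x32 → $50
+0x04: d0 37 ⇒ word 0x37d0 (little)
  opcode bits[15:10]=0xd: sbi/RI
  rd: (w>>7)&0x7=0x7 → x7
  imm: (w>>0)&0x7f=0x50 → $80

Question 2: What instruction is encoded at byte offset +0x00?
jsr $2

[00] 02 08 → 0x0802
  opcode bits[15:10]=0x2: jsr/J
  imm: (w>>0)&0x3ff=0x2 → $2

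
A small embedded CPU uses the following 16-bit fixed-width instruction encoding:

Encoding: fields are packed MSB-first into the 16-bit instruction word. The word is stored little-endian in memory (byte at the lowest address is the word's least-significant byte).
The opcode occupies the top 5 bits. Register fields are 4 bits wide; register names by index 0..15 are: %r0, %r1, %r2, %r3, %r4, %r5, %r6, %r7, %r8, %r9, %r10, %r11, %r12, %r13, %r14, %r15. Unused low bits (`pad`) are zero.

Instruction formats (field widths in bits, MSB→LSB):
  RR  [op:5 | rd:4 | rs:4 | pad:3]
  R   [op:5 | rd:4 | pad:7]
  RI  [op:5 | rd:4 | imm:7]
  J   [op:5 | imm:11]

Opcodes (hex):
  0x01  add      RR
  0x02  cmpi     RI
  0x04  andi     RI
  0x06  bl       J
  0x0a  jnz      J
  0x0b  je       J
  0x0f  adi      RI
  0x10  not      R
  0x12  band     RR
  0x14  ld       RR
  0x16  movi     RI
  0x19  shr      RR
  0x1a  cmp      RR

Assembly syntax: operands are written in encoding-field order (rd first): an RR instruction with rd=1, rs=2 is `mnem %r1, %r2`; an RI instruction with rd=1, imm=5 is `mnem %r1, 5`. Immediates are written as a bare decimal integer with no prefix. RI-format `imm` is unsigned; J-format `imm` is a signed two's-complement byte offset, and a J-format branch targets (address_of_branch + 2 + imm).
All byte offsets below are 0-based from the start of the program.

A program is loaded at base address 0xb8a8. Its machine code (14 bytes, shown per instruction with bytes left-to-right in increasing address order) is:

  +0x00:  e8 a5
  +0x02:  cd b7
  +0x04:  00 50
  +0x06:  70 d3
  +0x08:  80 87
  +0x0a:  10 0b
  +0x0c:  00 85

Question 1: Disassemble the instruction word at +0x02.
movi %r15, 77

+0x02: cd b7 ⇒ word 0xb7cd (little)
  opcode bits[15:11]=0x16: movi/RI
  rd: (w>>7)&0xf=0xf → %r15
  imm: (w>>0)&0x7f=0x4d → 77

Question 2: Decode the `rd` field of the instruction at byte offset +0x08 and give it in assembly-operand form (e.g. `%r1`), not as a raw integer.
%r15

+0x08: 80 87 ⇒ word 0x8780 (little)
  opcode bits[15:11]=0x10: not/R
  rd@[10:7]=0xf ⇒ %r15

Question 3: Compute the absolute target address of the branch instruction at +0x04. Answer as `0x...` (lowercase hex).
off 0x04: read 00 50 as little → 0x5000
  opcode bits[15:11]=0xa: jnz/J
  imm@[10:0]=0x0 ⇒ 0
  target = base 0xb8a8 + off 0x04 + 2 + imm 0 = 0xb8ae

0xb8ae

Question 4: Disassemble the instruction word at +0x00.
[00] e8 a5 → 0xa5e8
  opcode bits[15:11]=0x14: ld/RR
  [10:7] rd=11 = %r11
  [6:3] rs=13 = %r13

ld %r11, %r13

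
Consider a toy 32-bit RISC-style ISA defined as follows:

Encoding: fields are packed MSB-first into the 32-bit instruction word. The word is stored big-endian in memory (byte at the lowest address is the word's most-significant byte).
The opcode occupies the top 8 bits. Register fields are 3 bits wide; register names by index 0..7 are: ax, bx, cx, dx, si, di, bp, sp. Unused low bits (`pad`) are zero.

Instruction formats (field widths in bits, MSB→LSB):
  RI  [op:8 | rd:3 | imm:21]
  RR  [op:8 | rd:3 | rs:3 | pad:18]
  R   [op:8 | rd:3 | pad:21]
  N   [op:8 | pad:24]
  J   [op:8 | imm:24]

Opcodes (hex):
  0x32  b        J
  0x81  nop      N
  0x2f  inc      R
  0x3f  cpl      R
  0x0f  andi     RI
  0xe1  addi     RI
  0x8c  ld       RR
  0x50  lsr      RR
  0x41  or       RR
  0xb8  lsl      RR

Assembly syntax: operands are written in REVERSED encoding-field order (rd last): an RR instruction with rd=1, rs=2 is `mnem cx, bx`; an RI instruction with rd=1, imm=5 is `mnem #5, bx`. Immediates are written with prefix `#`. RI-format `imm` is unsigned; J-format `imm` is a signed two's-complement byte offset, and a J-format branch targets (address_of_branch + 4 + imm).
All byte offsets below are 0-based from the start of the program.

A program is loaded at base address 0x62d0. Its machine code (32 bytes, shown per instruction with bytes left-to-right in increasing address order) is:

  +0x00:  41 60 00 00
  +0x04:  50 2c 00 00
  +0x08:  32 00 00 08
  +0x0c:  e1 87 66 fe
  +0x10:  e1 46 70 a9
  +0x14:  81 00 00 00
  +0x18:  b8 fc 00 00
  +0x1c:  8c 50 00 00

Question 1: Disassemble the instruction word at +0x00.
or ax, dx

@+00  big-endian(41 60 00 00) = 0x41600000
  top 8b → 0x41 → or [RR]
  rd@[23:21]=0x3 ⇒ dx
  rs@[20:18]=0x0 ⇒ ax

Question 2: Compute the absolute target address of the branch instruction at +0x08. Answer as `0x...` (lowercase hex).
@+08  big-endian(32 00 00 08) = 0x32000008
  top 8b → 0x32 → b [J]
  imm@[23:0]=0x8 ⇒ #8
  target = base 0x62d0 + off 0x08 + 4 + imm 8 = 0x62e4

0x62e4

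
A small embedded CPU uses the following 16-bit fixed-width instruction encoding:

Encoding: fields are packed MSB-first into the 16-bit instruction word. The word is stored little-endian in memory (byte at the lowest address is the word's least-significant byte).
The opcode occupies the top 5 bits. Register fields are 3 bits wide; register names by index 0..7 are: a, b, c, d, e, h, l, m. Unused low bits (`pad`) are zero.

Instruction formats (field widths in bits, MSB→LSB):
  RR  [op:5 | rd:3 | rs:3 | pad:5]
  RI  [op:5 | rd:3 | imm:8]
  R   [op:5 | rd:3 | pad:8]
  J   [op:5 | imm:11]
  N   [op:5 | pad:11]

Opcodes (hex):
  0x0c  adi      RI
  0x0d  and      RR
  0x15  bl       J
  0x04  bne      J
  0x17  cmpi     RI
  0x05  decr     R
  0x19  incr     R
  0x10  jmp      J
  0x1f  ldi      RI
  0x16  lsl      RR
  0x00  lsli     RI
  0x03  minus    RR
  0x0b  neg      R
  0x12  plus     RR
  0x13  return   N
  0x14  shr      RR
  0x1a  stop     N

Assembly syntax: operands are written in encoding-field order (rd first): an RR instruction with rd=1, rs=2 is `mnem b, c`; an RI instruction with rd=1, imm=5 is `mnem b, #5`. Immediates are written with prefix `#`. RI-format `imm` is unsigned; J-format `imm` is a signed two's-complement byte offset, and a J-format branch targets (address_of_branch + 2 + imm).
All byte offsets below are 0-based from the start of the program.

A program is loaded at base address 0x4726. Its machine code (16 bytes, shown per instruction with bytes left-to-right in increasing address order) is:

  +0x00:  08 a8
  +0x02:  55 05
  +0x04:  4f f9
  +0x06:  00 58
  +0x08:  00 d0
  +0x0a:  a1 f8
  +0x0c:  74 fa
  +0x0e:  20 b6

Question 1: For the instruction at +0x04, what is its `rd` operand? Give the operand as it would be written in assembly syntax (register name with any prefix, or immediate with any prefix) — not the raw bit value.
b

+0x04: 4f f9 ⇒ word 0xf94f (little)
  opcode bits[15:11]=0x1f: ldi/RI
  rd: (w>>8)&0x7=0x1 → b
  imm: (w>>0)&0xff=0x4f → #79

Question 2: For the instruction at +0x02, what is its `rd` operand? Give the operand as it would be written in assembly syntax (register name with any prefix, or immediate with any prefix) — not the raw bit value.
h

off 0x02: read 55 05 as little → 0x0555
  op=0x0555>>11=0x0 ⇒ lsli (RI)
  rd: (w>>8)&0x7=0x5 → h
  imm: (w>>0)&0xff=0x55 → #85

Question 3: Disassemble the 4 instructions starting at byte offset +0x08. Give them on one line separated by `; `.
stop; ldi a, #161; ldi c, #116; lsl l, b

[08] 00 d0 → 0xd000
  op=0xd000>>11=0x1a ⇒ stop (N)
[0a] a1 f8 → 0xf8a1
  op=0xf8a1>>11=0x1f ⇒ ldi (RI)
  [10:8] rd=0 = a
  [7:0] imm=161 = #161
[0c] 74 fa → 0xfa74
  op=0xfa74>>11=0x1f ⇒ ldi (RI)
  [10:8] rd=2 = c
  [7:0] imm=116 = #116
[0e] 20 b6 → 0xb620
  op=0xb620>>11=0x16 ⇒ lsl (RR)
  [10:8] rd=6 = l
  [7:5] rs=1 = b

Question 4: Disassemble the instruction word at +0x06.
+0x06: 00 58 ⇒ word 0x5800 (little)
  op=0x5800>>11=0xb ⇒ neg (R)
  [10:8] rd=0 = a

neg a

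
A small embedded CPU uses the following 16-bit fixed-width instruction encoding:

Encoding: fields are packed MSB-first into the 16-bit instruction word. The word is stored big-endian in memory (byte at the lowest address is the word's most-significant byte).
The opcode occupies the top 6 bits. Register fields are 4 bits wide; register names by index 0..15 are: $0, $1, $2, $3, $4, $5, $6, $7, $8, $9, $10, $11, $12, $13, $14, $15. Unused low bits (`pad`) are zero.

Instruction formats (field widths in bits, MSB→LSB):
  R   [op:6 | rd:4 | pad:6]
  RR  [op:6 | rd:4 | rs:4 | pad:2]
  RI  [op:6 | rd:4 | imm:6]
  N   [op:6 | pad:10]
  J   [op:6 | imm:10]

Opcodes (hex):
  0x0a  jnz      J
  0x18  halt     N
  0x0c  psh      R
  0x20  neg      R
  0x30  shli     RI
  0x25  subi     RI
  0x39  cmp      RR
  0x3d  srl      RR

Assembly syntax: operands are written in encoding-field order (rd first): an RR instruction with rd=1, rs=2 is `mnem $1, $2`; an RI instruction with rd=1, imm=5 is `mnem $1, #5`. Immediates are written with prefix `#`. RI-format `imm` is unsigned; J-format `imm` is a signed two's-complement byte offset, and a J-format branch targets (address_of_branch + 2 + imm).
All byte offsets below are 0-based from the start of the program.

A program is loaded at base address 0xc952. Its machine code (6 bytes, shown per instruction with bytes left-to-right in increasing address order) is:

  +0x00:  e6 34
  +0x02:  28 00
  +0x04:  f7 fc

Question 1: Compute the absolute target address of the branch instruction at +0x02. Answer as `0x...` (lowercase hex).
+0x02: 28 00 ⇒ word 0x2800 (big)
  top 6b → 0xa → jnz [J]
  imm: (w>>0)&0x3ff=0x0 → #0
  target = base 0xc952 + off 0x02 + 2 + imm 0 = 0xc956

0xc956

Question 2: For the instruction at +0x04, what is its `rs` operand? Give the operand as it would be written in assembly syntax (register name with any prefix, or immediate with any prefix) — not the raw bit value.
off 0x04: read f7 fc as big → 0xf7fc
  opcode bits[15:10]=0x3d: srl/RR
  rd: (w>>6)&0xf=0xf → $15
  rs: (w>>2)&0xf=0xf → $15

$15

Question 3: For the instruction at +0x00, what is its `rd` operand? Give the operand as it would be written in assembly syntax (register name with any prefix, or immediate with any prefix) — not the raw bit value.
@+00  big-endian(e6 34) = 0xe634
  opcode bits[15:10]=0x39: cmp/RR
  [9:6] rd=8 = $8
  [5:2] rs=13 = $13

$8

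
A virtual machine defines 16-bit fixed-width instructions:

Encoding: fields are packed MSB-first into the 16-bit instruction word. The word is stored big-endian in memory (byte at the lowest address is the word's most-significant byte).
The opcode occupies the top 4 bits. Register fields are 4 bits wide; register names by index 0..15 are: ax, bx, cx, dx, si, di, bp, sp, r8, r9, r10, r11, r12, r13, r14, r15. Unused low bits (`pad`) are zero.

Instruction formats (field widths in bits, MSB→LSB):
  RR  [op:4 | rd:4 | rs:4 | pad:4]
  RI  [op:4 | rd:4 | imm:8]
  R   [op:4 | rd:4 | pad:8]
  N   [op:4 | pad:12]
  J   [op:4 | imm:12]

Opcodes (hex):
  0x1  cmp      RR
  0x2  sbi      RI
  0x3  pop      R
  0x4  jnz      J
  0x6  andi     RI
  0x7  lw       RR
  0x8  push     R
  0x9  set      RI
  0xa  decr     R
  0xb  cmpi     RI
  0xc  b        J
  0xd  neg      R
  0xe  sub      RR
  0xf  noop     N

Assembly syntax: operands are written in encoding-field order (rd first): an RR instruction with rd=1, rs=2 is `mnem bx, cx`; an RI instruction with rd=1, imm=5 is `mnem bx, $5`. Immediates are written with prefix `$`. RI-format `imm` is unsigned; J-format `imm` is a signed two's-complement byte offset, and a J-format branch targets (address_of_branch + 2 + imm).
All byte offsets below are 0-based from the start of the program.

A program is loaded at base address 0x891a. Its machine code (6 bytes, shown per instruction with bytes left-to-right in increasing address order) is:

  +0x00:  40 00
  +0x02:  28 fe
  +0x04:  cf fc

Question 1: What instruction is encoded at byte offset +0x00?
+0x00: 40 00 ⇒ word 0x4000 (big)
  opcode bits[15:12]=0x4: jnz/J
  imm@[11:0]=0x0 ⇒ $0

jnz $0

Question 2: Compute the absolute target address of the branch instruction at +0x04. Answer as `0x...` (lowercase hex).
0x891c

off 0x04: read cf fc as big → 0xcffc
  opcode bits[15:12]=0xc: b/J
  [11:0] imm=4092 (s12→-4) = $-4
  target = base 0x891a + off 0x04 + 2 + imm -4 = 0x891c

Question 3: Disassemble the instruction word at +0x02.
+0x02: 28 fe ⇒ word 0x28fe (big)
  top 4b → 0x2 → sbi [RI]
  [11:8] rd=8 = r8
  [7:0] imm=254 = $254

sbi r8, $254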